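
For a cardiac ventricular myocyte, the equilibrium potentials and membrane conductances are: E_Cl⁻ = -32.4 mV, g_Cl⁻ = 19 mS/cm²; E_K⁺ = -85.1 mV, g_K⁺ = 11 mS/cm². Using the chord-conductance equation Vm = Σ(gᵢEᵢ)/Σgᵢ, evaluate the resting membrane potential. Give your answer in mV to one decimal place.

Σ gᵢEᵢ = 19·(-32.4) + 11·(-85.1) = -1551.70
Σ gᵢ = 19 + 11 = 30
Vm = -1551.70 / 30 = -51.72 mV

-51.7 mV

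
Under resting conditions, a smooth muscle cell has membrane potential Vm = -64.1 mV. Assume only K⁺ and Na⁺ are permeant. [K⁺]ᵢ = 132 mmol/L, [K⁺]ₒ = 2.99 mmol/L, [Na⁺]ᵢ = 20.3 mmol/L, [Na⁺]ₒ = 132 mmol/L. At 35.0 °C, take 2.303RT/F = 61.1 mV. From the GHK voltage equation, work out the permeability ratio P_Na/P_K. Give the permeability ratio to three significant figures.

0.0676

Let α = P_Na/P_K. GHK: Vm = 61.1·log₁₀[(Kₒ + α·Naₒ)/(Kᵢ + α·Naᵢ)].
10^(Vm/61.1) = 10^(-64.1/61.1) = 0.08931
So 0.08931·(Kᵢ + α·Naᵢ) = Kₒ + α·Naₒ → α = (0.08931·132.0 − 2.99) / (132.0 − 0.08931·20.3)
α = (11.79 − 2.99) / (132.0 − 1.813) = 8.799/130.2 = 0.06759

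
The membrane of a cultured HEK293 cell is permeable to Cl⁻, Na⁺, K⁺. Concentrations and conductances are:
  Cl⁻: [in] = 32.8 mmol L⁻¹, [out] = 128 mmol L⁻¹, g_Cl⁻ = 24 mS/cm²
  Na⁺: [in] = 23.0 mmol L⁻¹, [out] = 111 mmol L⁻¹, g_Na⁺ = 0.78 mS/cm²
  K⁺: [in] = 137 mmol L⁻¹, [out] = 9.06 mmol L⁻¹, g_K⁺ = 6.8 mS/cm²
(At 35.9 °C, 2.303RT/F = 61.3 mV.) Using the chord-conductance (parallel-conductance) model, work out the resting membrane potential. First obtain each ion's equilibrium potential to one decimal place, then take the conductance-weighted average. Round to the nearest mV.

-42 mV

E_Cl⁻ = (61.3/-1)·log₁₀(128/32.8) = -36.2 mV
E_Na⁺ = (61.3/1)·log₁₀(111/23.0) = 41.9 mV
E_K⁺ = (61.3/1)·log₁₀(9.06/137) = -72.3 mV
Vm = (Σ gᵢEᵢ)/(Σ gᵢ) = (24·-36.2 + 0.78·41.9 + 6.8·-72.3) / (24 + 0.78 + 6.8)
= -1327.76 / 31.58 = -42.04 mV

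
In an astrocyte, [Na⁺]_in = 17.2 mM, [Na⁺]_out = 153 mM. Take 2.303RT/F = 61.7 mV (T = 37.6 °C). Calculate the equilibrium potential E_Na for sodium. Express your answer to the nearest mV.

59 mV

E = (61.7/z) · log₁₀([Na⁺]_out/[Na⁺]_in) with z = +1.
= (61.7/1) · log₁₀(153/17.2) = 61.70 · log₁₀(8.895)
= 61.70 · (0.9492) = 58.56 mV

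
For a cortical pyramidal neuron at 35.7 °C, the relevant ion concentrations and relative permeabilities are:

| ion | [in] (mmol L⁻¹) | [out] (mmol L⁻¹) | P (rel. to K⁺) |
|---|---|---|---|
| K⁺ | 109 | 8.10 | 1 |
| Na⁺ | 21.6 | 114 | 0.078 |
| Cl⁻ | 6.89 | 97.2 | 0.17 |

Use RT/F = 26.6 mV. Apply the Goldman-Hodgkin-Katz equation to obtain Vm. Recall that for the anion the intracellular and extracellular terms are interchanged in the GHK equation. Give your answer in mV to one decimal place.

Vm = 26.6 · ln[(Σ P·[cation]ₒ + Σ P·[anion]ᵢ) / (Σ P·[cation]ᵢ + Σ P·[anion]ₒ)]
Numerator = 1×8.10 + 0.078×114 + 0.17×6.89 = 18.16
Denominator = 1×109 + 0.078×21.6 + 0.17×97.2 = 127.2
Vm = 26.6 · ln(0.14278) = 26.6 × (-1.9464) = -51.77 mV

-51.8 mV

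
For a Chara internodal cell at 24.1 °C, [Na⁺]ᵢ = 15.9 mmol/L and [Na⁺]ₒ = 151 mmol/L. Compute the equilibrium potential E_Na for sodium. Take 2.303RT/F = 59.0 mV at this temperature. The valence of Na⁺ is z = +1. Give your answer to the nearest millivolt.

58 mV

E = (59.0/z) · log₁₀([Na⁺]_out/[Na⁺]_in) with z = +1.
= (59.0/1) · log₁₀(151/15.9) = 59.00 · log₁₀(9.497)
= 59.00 · (0.9776) = 57.68 mV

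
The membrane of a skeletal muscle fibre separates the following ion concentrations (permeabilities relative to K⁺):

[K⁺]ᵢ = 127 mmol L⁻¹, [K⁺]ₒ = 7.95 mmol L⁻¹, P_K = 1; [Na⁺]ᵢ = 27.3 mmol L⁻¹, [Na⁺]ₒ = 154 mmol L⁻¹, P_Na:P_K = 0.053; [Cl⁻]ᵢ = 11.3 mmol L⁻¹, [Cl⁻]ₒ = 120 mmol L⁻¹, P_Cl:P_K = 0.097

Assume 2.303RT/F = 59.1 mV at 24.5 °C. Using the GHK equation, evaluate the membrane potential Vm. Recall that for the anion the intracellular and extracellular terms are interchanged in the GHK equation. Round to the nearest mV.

-54 mV

Vm = 59.1 · log₁₀[(Σ P·[cation]ₒ + Σ P·[anion]ᵢ) / (Σ P·[cation]ᵢ + Σ P·[anion]ₒ)]
Numerator = 1×7.95 + 0.053×154 + 0.097×11.3 = 17.21
Denominator = 1×127 + 0.053×27.3 + 0.097×120 = 140.1
Vm = 59.1 · log₁₀(0.12284) = 59.1 × (-0.9107) = -53.82 mV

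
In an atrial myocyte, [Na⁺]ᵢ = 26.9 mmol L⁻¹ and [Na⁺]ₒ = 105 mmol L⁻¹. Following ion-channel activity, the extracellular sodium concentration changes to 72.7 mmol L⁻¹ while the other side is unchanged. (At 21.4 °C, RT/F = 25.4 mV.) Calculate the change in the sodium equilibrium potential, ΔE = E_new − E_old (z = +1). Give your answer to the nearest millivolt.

E_old = (25.4/1)·ln(105/26.9) = 34.59 mV
E_new = (25.4/1)·ln(72.7/26.9) = 25.25 mV
ΔE = 25.25 − (34.59) = -9.34 mV

-9 mV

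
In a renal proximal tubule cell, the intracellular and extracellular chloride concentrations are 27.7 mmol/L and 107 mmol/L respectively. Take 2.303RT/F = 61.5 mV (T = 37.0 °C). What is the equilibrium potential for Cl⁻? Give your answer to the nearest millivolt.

-36 mV

E = (61.5/z) · log₁₀([Cl⁻]_out/[Cl⁻]_in) with z = -1.
For an anion, dividing by z = -1 reverses the sign.
= (61.5/-1) · log₁₀(107/27.7) = -61.50 · log₁₀(3.863)
= -61.50 · (0.5869) = -36.09 mV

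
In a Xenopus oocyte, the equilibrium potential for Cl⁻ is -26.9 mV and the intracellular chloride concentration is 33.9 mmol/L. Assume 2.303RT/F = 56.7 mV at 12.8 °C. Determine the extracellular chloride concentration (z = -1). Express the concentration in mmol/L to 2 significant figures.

100 mmol/L

Nernst: E = (56.7/-1) · log₁₀([out]/[in]), so log₁₀([out]/[in]) = -26.9 × -1 / 56.7 = 0.4744.
[out]/[in] = 10^(0.4744) = 2.981.
[out] = 2.981 × 33.9 = 101.1 mmol/L.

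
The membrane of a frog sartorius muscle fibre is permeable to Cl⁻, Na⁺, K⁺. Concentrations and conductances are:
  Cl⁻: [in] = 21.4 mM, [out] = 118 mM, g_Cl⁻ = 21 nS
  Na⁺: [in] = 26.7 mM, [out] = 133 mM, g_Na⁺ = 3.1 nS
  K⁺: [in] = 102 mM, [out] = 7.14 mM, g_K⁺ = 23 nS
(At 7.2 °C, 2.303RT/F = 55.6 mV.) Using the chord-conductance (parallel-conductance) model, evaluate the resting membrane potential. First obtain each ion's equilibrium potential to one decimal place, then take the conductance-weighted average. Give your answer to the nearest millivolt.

E_Cl⁻ = (55.6/-1)·log₁₀(118/21.4) = -41.2 mV
E_Na⁺ = (55.6/1)·log₁₀(133/26.7) = 38.8 mV
E_K⁺ = (55.6/1)·log₁₀(7.14/102) = -64.2 mV
Vm = (Σ gᵢEᵢ)/(Σ gᵢ) = (21·-41.2 + 3.1·38.8 + 23·-64.2) / (21 + 3.1 + 23)
= -2221.52 / 47.1 = -47.17 mV

-47 mV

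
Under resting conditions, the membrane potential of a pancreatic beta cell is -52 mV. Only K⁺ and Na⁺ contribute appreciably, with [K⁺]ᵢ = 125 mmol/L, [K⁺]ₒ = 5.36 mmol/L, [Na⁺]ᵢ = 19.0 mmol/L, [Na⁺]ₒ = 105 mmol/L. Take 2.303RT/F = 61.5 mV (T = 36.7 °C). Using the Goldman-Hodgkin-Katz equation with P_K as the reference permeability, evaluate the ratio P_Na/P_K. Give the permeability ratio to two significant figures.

Let α = P_Na/P_K. GHK: Vm = 61.5·log₁₀[(Kₒ + α·Naₒ)/(Kᵢ + α·Naᵢ)].
10^(Vm/61.5) = 10^(-52.0/61.5) = 0.14272
So 0.14272·(Kᵢ + α·Naᵢ) = Kₒ + α·Naₒ → α = (0.14272·125.0 − 5.36) / (105.0 − 0.14272·19.0)
α = (17.84 − 5.36) / (105.0 − 2.712) = 12.48/102.3 = 0.122

0.12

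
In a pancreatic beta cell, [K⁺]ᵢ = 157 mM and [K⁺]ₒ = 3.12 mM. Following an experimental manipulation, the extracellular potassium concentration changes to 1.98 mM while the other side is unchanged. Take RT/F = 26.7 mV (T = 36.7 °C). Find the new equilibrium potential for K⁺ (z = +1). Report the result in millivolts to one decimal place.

After the shift: [K⁺]_out = 1.98, [K⁺]_in = 157 mM.
E_new = (26.7/1)·ln(1.98/157) = 26.70 · (-4.3731) = -116.76 mV

-116.8 mV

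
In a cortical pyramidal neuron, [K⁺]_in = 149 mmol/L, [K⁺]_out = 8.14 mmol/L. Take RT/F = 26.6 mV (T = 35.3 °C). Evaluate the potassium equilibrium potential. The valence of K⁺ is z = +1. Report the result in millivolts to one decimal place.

-77.3 mV

E = (26.6/z) · ln([K⁺]_out/[K⁺]_in) with z = +1.
= (26.6/1) · ln(8.14/149) = 26.60 · ln(0.05463)
= 26.60 · (-2.9072) = -77.33 mV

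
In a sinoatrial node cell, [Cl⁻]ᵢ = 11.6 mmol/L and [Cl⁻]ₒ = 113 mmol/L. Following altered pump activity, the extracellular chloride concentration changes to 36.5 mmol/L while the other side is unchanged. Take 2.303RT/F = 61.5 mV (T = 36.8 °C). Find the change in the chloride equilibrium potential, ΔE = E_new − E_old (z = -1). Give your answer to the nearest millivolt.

30 mV

E_old = (61.5/-1)·log₁₀(113/11.6) = -60.80 mV
E_new = (61.5/-1)·log₁₀(36.5/11.6) = -30.62 mV
ΔE = -30.62 − (-60.80) = 30.18 mV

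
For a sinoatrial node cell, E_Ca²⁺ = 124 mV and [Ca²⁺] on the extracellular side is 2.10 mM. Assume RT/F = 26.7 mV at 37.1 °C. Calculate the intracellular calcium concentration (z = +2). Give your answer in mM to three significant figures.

0.000194 mM

Nernst: E = (26.7/2) · ln([out]/[in]), so ln([out]/[in]) = 124.0 × 2 / 26.7 = 9.2884.
[out]/[in] = e^(9.2884) = 1.081e+04.
[in] = 2.10 / 1.081e+04 = 0.0001942 mM.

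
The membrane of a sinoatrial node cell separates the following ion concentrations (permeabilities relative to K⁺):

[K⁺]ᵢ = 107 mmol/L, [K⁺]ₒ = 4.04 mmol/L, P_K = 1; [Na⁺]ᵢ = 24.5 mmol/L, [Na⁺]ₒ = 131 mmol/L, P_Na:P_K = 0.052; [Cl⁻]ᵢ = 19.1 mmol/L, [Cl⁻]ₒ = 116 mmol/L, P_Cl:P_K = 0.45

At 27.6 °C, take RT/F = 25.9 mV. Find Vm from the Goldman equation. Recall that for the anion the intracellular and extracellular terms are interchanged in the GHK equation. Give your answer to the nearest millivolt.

-55 mV

Vm = 25.9 · ln[(Σ P·[cation]ₒ + Σ P·[anion]ᵢ) / (Σ P·[cation]ᵢ + Σ P·[anion]ₒ)]
Numerator = 1×4.04 + 0.052×131 + 0.45×19.1 = 19.45
Denominator = 1×107 + 0.052×24.5 + 0.45×116 = 160.5
Vm = 25.9 · ln(0.12118) = 25.9 × (-2.1104) = -54.66 mV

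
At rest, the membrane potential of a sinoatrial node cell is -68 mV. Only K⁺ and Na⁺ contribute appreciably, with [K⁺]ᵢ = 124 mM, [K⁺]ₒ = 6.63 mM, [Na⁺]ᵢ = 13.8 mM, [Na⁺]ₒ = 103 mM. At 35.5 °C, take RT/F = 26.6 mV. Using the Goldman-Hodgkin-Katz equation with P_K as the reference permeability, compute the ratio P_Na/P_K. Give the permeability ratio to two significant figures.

0.029

Let α = P_Na/P_K. GHK: Vm = 26.6·ln[(Kₒ + α·Naₒ)/(Kᵢ + α·Naᵢ)].
e^(Vm/26.6) = e^(-68.0/26.6) = 0.077584
So 0.077584·(Kᵢ + α·Naᵢ) = Kₒ + α·Naₒ → α = (0.077584·124.0 − 6.63) / (103.0 − 0.077584·13.8)
α = (9.62 − 6.63) / (103.0 − 1.071) = 2.99/101.9 = 0.02934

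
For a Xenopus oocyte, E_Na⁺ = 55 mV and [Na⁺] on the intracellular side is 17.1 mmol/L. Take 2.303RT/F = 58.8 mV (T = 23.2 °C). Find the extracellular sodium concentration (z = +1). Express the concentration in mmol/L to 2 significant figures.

150 mmol/L

Nernst: E = (58.8/1) · log₁₀([out]/[in]), so log₁₀([out]/[in]) = 55.0 × 1 / 58.8 = 0.9354.
[out]/[in] = 10^(0.9354) = 8.617.
[out] = 8.617 × 17.1 = 147.4 mmol/L.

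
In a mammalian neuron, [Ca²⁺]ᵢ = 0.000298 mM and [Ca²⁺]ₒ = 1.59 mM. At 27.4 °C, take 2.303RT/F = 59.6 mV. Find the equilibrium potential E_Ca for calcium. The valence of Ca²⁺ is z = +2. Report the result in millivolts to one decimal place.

E = (59.6/z) · log₁₀([Ca²⁺]_out/[Ca²⁺]_in) with z = +2.
= (59.6/2) · log₁₀(1.59/0.000298) = 29.80 · log₁₀(5336)
= 29.80 · (3.7272) = 111.07 mV

111.1 mV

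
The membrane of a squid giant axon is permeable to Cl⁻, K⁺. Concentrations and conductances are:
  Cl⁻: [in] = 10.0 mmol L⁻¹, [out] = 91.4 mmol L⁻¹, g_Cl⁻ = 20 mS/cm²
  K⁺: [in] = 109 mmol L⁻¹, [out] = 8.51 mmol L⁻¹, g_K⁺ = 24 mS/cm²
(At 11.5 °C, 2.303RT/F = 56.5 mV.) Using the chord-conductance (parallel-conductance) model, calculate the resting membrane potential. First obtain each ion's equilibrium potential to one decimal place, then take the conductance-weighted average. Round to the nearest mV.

E_Cl⁻ = (56.5/-1)·log₁₀(91.4/10.0) = -54.3 mV
E_K⁺ = (56.5/1)·log₁₀(8.51/109) = -62.6 mV
Vm = (Σ gᵢEᵢ)/(Σ gᵢ) = (20·-54.3 + 24·-62.6) / (20 + 24)
= -2588.40 / 44 = -58.83 mV

-59 mV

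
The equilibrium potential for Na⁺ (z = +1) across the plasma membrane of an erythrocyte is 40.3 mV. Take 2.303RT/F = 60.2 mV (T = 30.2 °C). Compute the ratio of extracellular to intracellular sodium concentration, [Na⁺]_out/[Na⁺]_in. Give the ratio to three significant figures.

4.67

log₁₀([out]/[in]) = E·z/(60.2) = 40.3 × 1 / 60.2 = 0.6694
[out]/[in] = 10^(0.6694) = 4.671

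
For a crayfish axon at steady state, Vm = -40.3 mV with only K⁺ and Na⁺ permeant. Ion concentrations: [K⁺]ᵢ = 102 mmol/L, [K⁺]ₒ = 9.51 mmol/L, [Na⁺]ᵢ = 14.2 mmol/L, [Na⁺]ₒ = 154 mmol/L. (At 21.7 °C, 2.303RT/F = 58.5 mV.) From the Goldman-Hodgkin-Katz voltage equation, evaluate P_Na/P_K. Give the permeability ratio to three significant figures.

0.0752

Let α = P_Na/P_K. GHK: Vm = 58.5·log₁₀[(Kₒ + α·Naₒ)/(Kᵢ + α·Naᵢ)].
10^(Vm/58.5) = 10^(-40.3/58.5) = 0.2047
So 0.2047·(Kᵢ + α·Naᵢ) = Kₒ + α·Naₒ → α = (0.2047·102.0 − 9.51) / (154.0 − 0.2047·14.2)
α = (20.88 − 9.51) / (154.0 − 2.907) = 11.37/151.1 = 0.07525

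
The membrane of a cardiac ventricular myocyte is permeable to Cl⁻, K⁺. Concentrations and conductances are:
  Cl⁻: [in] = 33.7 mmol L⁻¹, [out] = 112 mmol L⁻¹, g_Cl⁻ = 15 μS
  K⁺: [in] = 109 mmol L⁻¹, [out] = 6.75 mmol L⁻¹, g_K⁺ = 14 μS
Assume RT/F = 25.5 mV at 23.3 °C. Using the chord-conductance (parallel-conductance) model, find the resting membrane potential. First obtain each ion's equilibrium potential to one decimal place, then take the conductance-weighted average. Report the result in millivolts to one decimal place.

-50.1 mV

E_Cl⁻ = (25.5/-1)·ln(112/33.7) = -30.6 mV
E_K⁺ = (25.5/1)·ln(6.75/109) = -70.9 mV
Vm = (Σ gᵢEᵢ)/(Σ gᵢ) = (15·-30.6 + 14·-70.9) / (15 + 14)
= -1451.60 / 29 = -50.06 mV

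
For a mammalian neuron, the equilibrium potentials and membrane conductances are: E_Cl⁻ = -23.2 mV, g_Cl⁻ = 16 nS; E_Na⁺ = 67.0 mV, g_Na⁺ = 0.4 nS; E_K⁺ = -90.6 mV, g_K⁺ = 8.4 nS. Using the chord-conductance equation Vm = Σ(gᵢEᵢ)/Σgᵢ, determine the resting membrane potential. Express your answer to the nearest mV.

Σ gᵢEᵢ = 16·(-23.2) + 0.4·(67.0) + 8.4·(-90.6) = -1105.44
Σ gᵢ = 16 + 0.4 + 8.4 = 24.8
Vm = -1105.44 / 24.8 = -44.57 mV

-45 mV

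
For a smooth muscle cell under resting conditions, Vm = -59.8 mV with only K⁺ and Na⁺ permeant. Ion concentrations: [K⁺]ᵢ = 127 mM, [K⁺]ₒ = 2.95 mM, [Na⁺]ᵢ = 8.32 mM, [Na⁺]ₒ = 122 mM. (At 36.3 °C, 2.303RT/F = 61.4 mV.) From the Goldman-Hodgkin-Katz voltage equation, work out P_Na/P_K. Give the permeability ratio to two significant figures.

0.087

Let α = P_Na/P_K. GHK: Vm = 61.4·log₁₀[(Kₒ + α·Naₒ)/(Kᵢ + α·Naᵢ)].
10^(Vm/61.4) = 10^(-59.8/61.4) = 0.10618
So 0.10618·(Kᵢ + α·Naᵢ) = Kₒ + α·Naₒ → α = (0.10618·127.0 − 2.95) / (122.0 − 0.10618·8.32)
α = (13.49 − 2.95) / (122.0 − 0.8834) = 10.54/121.1 = 0.08699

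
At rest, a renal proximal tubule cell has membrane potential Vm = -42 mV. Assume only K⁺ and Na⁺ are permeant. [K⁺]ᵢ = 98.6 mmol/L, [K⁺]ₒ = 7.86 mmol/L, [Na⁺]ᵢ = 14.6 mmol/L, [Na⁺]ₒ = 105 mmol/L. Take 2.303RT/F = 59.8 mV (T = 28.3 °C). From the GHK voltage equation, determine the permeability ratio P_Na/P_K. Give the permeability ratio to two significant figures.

0.11

Let α = P_Na/P_K. GHK: Vm = 59.8·log₁₀[(Kₒ + α·Naₒ)/(Kᵢ + α·Naᵢ)].
10^(Vm/59.8) = 10^(-42.0/59.8) = 0.19845
So 0.19845·(Kᵢ + α·Naᵢ) = Kₒ + α·Naₒ → α = (0.19845·98.6 − 7.86) / (105.0 − 0.19845·14.6)
α = (19.57 − 7.86) / (105.0 − 2.897) = 11.71/102.1 = 0.1147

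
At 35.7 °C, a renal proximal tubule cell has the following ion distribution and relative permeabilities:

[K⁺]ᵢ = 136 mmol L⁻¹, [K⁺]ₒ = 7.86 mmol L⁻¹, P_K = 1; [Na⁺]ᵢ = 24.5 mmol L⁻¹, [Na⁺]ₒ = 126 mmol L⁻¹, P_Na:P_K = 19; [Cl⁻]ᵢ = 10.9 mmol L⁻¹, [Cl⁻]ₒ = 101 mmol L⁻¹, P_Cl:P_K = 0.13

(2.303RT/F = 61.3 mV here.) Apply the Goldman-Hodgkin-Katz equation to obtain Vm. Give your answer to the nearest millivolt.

Vm = 61.3 · log₁₀[(Σ P·[cation]ₒ + Σ P·[anion]ᵢ) / (Σ P·[cation]ᵢ + Σ P·[anion]ₒ)]
Numerator = 1×7.86 + 19×126 + 0.13×10.9 = 2403
Denominator = 1×136 + 19×24.5 + 0.13×101 = 614.6
Vm = 61.3 · log₁₀(3.9101) = 61.3 × (0.5922) = 36.30 mV

36 mV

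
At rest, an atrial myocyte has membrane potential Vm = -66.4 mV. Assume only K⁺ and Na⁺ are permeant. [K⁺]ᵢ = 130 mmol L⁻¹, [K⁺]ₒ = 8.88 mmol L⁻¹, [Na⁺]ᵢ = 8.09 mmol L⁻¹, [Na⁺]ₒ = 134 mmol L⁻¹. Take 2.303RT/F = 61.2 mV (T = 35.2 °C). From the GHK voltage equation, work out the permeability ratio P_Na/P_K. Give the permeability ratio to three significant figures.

0.0136

Let α = P_Na/P_K. GHK: Vm = 61.2·log₁₀[(Kₒ + α·Naₒ)/(Kᵢ + α·Naᵢ)].
10^(Vm/61.2) = 10^(-66.4/61.2) = 0.08223
So 0.08223·(Kᵢ + α·Naᵢ) = Kₒ + α·Naₒ → α = (0.08223·130.0 − 8.88) / (134.0 − 0.08223·8.09)
α = (10.69 − 8.88) / (134.0 − 0.6652) = 1.81/133.3 = 0.01357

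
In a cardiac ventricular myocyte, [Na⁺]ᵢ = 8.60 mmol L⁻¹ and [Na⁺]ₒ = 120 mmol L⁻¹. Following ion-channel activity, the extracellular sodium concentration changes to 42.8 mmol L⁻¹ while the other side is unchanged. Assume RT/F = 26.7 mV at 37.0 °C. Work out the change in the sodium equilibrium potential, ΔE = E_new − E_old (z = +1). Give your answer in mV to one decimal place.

E_old = (26.7/1)·ln(120/8.60) = 70.37 mV
E_new = (26.7/1)·ln(42.8/8.60) = 42.85 mV
ΔE = 42.85 − (70.37) = -27.53 mV

-27.5 mV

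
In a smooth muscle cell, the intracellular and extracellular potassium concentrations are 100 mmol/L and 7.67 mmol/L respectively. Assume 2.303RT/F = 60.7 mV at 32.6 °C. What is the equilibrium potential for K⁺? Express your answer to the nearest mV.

E = (60.7/z) · log₁₀([K⁺]_out/[K⁺]_in) with z = +1.
= (60.7/1) · log₁₀(7.67/100) = 60.70 · log₁₀(0.0767)
= 60.70 · (-1.1152) = -67.69 mV

-68 mV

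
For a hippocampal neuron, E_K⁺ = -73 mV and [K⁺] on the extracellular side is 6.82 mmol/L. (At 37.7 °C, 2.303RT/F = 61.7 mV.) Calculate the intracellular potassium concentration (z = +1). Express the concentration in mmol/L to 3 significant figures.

Nernst: E = (61.7/1) · log₁₀([out]/[in]), so log₁₀([out]/[in]) = -73.0 × 1 / 61.7 = -1.1831.
[out]/[in] = 10^(-1.1831) = 0.06559.
[in] = 6.82 / 0.06559 = 104 mmol/L.

104 mmol/L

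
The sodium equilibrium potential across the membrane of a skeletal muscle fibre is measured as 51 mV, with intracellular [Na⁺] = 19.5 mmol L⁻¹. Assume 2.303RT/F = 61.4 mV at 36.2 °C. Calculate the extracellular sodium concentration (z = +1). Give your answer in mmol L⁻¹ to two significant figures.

130 mmol L⁻¹

Nernst: E = (61.4/1) · log₁₀([out]/[in]), so log₁₀([out]/[in]) = 51.0 × 1 / 61.4 = 0.8306.
[out]/[in] = 10^(0.8306) = 6.77.
[out] = 6.77 × 19.5 = 132 mmol L⁻¹.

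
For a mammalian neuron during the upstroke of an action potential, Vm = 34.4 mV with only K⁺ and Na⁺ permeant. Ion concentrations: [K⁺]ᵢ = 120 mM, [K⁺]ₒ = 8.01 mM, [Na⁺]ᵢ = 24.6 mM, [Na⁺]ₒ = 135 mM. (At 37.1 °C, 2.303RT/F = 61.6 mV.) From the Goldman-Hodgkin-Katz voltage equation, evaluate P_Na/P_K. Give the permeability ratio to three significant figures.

Let α = P_Na/P_K. GHK: Vm = 61.6·log₁₀[(Kₒ + α·Naₒ)/(Kᵢ + α·Naᵢ)].
10^(Vm/61.6) = 10^(34.4/61.6) = 3.6178
So 3.6178·(Kᵢ + α·Naᵢ) = Kₒ + α·Naₒ → α = (3.6178·120.0 − 8.01) / (135.0 − 3.6178·24.6)
α = (434.1 − 8.01) / (135.0 − 89) = 426.1/46 = 9.263

9.26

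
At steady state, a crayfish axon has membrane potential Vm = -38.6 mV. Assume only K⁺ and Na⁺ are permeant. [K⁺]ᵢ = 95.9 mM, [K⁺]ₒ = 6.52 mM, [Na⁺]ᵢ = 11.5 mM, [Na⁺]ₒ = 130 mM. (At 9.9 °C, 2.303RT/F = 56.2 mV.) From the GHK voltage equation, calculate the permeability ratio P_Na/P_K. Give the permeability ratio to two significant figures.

0.10

Let α = P_Na/P_K. GHK: Vm = 56.2·log₁₀[(Kₒ + α·Naₒ)/(Kᵢ + α·Naᵢ)].
10^(Vm/56.2) = 10^(-38.6/56.2) = 0.20567
So 0.20567·(Kᵢ + α·Naᵢ) = Kₒ + α·Naₒ → α = (0.20567·95.9 − 6.52) / (130.0 − 0.20567·11.5)
α = (19.72 − 6.52) / (130.0 − 2.365) = 13.2/127.6 = 0.1034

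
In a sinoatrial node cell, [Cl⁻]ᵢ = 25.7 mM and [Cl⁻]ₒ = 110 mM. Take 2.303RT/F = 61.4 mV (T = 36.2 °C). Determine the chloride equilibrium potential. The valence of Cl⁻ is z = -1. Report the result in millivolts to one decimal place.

-38.8 mV

E = (61.4/z) · log₁₀([Cl⁻]_out/[Cl⁻]_in) with z = -1.
For an anion, dividing by z = -1 reverses the sign.
= (61.4/-1) · log₁₀(110/25.7) = -61.40 · log₁₀(4.28)
= -61.40 · (0.6315) = -38.77 mV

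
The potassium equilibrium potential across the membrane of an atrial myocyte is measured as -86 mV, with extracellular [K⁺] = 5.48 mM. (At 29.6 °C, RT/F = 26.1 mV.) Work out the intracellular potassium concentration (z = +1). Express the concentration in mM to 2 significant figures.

150 mM

Nernst: E = (26.1/1) · ln([out]/[in]), so ln([out]/[in]) = -86.0 × 1 / 26.1 = -3.2950.
[out]/[in] = e^(-3.2950) = 0.03707.
[in] = 5.48 / 0.03707 = 147.8 mM.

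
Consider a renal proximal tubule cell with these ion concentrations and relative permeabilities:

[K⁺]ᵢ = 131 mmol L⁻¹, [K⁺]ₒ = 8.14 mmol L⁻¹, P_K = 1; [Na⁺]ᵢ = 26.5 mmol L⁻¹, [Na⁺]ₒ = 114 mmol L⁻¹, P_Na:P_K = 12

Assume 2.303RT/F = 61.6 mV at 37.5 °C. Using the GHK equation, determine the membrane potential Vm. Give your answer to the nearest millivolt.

30 mV

Vm = 61.6 · log₁₀[(Σ P·[cation]ₒ + Σ P·[anion]ᵢ) / (Σ P·[cation]ᵢ + Σ P·[anion]ₒ)]
Numerator = 1×8.14 + 12×114 = 1376
Denominator = 1×131 + 12×26.5 = 449
Vm = 61.6 · log₁₀(3.0649) = 61.6 × (0.4864) = 29.96 mV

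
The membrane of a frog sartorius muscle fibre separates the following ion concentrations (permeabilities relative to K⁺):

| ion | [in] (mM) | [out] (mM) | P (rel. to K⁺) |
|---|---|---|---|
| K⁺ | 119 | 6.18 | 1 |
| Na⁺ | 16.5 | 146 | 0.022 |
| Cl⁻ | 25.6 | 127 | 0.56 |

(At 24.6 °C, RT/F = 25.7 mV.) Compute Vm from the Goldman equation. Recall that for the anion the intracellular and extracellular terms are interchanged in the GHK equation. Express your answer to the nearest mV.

-54 mV

Vm = 25.7 · ln[(Σ P·[cation]ₒ + Σ P·[anion]ᵢ) / (Σ P·[cation]ᵢ + Σ P·[anion]ₒ)]
Numerator = 1×6.18 + 0.022×146 + 0.56×25.6 = 23.73
Denominator = 1×119 + 0.022×16.5 + 0.56×127 = 190.5
Vm = 25.7 · ln(0.12457) = 25.7 × (-2.0829) = -53.53 mV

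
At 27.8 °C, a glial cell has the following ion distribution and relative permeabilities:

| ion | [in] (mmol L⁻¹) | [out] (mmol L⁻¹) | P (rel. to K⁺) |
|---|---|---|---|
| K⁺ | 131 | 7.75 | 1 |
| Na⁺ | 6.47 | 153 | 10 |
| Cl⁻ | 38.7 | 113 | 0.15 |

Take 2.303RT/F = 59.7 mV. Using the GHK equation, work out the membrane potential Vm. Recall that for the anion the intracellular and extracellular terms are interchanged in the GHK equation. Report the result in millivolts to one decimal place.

Vm = 59.7 · log₁₀[(Σ P·[cation]ₒ + Σ P·[anion]ᵢ) / (Σ P·[cation]ᵢ + Σ P·[anion]ₒ)]
Numerator = 1×7.75 + 10×153 + 0.15×38.7 = 1544
Denominator = 1×131 + 10×6.47 + 0.15×113 = 212.6
Vm = 59.7 · log₁₀(7.2587) = 59.7 × (0.8609) = 51.39 mV

51.4 mV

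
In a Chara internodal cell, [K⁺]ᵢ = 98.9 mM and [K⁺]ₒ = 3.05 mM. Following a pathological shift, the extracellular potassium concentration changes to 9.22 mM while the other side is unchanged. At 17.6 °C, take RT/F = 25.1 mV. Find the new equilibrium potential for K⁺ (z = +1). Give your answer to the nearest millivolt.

After the shift: [K⁺]_out = 9.22, [K⁺]_in = 98.9 mM.
E_new = (25.1/1)·ln(9.22/98.9) = 25.10 · (-2.3727) = -59.56 mV

-60 mV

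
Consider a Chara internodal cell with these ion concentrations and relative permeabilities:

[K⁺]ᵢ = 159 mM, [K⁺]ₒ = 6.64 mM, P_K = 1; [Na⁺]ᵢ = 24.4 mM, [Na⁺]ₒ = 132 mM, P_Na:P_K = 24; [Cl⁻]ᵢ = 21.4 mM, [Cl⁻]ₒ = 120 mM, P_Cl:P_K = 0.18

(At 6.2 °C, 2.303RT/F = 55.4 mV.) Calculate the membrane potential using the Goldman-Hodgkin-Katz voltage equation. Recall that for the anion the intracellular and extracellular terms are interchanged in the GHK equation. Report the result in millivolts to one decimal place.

Vm = 55.4 · log₁₀[(Σ P·[cation]ₒ + Σ P·[anion]ᵢ) / (Σ P·[cation]ᵢ + Σ P·[anion]ₒ)]
Numerator = 1×6.64 + 24×132 + 0.18×21.4 = 3178
Denominator = 1×159 + 24×24.4 + 0.18×120 = 766.2
Vm = 55.4 · log₁₀(4.1484) = 55.4 × (0.6179) = 34.23 mV

34.2 mV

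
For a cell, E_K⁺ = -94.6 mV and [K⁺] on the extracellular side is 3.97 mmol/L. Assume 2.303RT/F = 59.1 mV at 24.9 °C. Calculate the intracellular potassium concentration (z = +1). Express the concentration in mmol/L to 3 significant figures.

158 mmol/L

Nernst: E = (59.1/1) · log₁₀([out]/[in]), so log₁₀([out]/[in]) = -94.6 × 1 / 59.1 = -1.6007.
[out]/[in] = 10^(-1.6007) = 0.02508.
[in] = 3.97 / 0.02508 = 158.3 mmol/L.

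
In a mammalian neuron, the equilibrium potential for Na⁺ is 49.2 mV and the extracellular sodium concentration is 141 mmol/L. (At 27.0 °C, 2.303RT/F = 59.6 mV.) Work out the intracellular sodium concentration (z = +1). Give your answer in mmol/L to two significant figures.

21 mmol/L

Nernst: E = (59.6/1) · log₁₀([out]/[in]), so log₁₀([out]/[in]) = 49.2 × 1 / 59.6 = 0.8255.
[out]/[in] = 10^(0.8255) = 6.691.
[in] = 141 / 6.691 = 21.07 mmol/L.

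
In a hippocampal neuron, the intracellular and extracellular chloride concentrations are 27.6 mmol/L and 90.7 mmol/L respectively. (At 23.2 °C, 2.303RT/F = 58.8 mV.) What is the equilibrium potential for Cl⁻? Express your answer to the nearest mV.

-30 mV

E = (58.8/z) · log₁₀([Cl⁻]_out/[Cl⁻]_in) with z = -1.
For an anion, dividing by z = -1 reverses the sign.
= (58.8/-1) · log₁₀(90.7/27.6) = -58.80 · log₁₀(3.286)
= -58.80 · (0.5167) = -30.38 mV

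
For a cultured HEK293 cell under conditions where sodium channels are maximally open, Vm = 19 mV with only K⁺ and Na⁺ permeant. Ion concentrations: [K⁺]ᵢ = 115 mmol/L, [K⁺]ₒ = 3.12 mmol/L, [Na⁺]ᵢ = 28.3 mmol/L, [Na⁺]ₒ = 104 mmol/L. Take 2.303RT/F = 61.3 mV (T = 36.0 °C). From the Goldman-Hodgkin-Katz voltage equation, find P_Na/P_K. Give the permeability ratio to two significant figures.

5.0

Let α = P_Na/P_K. GHK: Vm = 61.3·log₁₀[(Kₒ + α·Naₒ)/(Kᵢ + α·Naᵢ)].
10^(Vm/61.3) = 10^(19.0/61.3) = 2.0415
So 2.0415·(Kᵢ + α·Naᵢ) = Kₒ + α·Naₒ → α = (2.0415·115.0 − 3.12) / (104.0 − 2.0415·28.3)
α = (234.8 − 3.12) / (104.0 − 57.77) = 231.7/46.23 = 5.011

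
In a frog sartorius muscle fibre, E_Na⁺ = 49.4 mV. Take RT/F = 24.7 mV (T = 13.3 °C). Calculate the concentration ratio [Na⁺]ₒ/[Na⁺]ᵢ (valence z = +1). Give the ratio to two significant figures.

ln([out]/[in]) = E·z/(24.7) = 49.4 × 1 / 24.7 = 2.0000
[out]/[in] = e^(2.0000) = 7.389

7.4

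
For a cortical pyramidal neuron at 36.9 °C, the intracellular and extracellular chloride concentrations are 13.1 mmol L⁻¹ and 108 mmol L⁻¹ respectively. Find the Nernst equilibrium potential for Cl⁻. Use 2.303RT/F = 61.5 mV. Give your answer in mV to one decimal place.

E = (61.5/z) · log₁₀([Cl⁻]_out/[Cl⁻]_in) with z = -1.
For an anion, dividing by z = -1 reverses the sign.
= (61.5/-1) · log₁₀(108/13.1) = -61.50 · log₁₀(8.244)
= -61.50 · (0.9162) = -56.34 mV

-56.3 mV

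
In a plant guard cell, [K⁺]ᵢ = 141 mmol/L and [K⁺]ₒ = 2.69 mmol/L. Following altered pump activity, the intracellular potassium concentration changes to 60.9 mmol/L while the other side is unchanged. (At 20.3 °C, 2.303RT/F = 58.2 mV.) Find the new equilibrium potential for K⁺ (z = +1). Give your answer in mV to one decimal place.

After the shift: [K⁺]_out = 2.69, [K⁺]_in = 60.9 mmol/L.
E_new = (58.2/1)·log₁₀(2.69/60.9) = 58.20 · (-1.3549) = -78.85 mV

-78.9 mV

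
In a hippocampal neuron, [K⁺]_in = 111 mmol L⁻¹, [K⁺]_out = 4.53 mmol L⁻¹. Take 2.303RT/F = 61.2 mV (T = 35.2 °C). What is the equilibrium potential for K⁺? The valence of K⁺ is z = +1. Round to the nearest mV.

E = (61.2/z) · log₁₀([K⁺]_out/[K⁺]_in) with z = +1.
= (61.2/1) · log₁₀(4.53/111) = 61.20 · log₁₀(0.04081)
= 61.20 · (-1.3892) = -85.02 mV

-85 mV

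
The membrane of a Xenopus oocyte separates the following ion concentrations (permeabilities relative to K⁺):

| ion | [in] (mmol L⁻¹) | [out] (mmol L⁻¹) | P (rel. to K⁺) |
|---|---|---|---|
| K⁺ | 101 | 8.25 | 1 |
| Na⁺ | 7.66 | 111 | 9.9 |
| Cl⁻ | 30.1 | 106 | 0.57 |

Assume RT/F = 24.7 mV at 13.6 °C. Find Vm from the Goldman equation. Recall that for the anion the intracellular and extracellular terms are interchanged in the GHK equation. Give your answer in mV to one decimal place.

38.4 mV

Vm = 24.7 · ln[(Σ P·[cation]ₒ + Σ P·[anion]ᵢ) / (Σ P·[cation]ᵢ + Σ P·[anion]ₒ)]
Numerator = 1×8.25 + 9.9×111 + 0.57×30.1 = 1124
Denominator = 1×101 + 9.9×7.66 + 0.57×106 = 237.3
Vm = 24.7 · ln(4.7388) = 24.7 × (1.5558) = 38.43 mV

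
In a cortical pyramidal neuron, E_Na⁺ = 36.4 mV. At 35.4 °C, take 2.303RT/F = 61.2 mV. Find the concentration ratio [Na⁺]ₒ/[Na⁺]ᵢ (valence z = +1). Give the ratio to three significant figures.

3.93

log₁₀([out]/[in]) = E·z/(61.2) = 36.4 × 1 / 61.2 = 0.5948
[out]/[in] = 10^(0.5948) = 3.933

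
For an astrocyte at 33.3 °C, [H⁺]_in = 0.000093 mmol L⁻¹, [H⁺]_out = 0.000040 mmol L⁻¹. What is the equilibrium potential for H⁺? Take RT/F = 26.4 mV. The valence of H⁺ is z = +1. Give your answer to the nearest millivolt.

E = (26.4/z) · ln([H⁺]_out/[H⁺]_in) with z = +1.
= (26.4/1) · ln(0.000040/0.000093) = 26.40 · ln(0.4301)
= 26.40 · (-0.8437) = -22.27 mV

-22 mV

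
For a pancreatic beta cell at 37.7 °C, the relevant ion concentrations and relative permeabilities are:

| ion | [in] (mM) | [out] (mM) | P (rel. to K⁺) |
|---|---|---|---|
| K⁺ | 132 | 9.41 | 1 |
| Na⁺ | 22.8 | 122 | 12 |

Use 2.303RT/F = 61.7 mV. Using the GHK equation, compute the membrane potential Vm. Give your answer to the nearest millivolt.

Vm = 61.7 · log₁₀[(Σ P·[cation]ₒ + Σ P·[anion]ᵢ) / (Σ P·[cation]ᵢ + Σ P·[anion]ₒ)]
Numerator = 1×9.41 + 12×122 = 1473
Denominator = 1×132 + 12×22.8 = 405.6
Vm = 61.7 · log₁₀(3.6327) = 61.7 × (0.5602) = 34.57 mV

35 mV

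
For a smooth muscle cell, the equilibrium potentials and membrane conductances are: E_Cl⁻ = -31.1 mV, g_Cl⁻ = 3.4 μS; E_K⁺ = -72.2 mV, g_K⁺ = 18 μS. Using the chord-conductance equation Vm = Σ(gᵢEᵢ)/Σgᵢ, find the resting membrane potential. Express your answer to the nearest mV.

-66 mV

Σ gᵢEᵢ = 3.4·(-31.1) + 18·(-72.2) = -1405.34
Σ gᵢ = 3.4 + 18 = 21.4
Vm = -1405.34 / 21.4 = -65.67 mV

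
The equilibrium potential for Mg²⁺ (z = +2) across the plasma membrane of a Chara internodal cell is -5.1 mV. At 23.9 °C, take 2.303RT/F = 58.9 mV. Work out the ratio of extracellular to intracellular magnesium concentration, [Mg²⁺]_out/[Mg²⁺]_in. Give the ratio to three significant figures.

0.671

log₁₀([out]/[in]) = E·z/(58.9) = -5.1 × 2 / 58.9 = -0.1732
[out]/[in] = 10^(-0.1732) = 0.6712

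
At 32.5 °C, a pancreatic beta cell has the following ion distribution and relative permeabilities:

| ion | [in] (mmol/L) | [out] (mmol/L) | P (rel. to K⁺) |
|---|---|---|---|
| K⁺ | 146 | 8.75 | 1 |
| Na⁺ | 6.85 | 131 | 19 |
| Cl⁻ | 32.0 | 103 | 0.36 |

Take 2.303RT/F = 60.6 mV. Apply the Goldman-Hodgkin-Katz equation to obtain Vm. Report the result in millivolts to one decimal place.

54.8 mV

Vm = 60.6 · log₁₀[(Σ P·[cation]ₒ + Σ P·[anion]ᵢ) / (Σ P·[cation]ᵢ + Σ P·[anion]ₒ)]
Numerator = 1×8.75 + 19×131 + 0.36×32.0 = 2509
Denominator = 1×146 + 19×6.85 + 0.36×103 = 313.2
Vm = 60.6 · log₁₀(8.011) = 60.6 × (0.9037) = 54.76 mV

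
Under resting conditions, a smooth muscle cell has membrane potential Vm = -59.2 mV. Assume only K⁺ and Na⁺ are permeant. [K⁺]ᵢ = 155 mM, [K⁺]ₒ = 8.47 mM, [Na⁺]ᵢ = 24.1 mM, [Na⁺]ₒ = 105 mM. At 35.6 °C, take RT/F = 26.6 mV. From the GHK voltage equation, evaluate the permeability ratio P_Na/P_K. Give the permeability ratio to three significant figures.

0.0808

Let α = P_Na/P_K. GHK: Vm = 26.6·ln[(Kₒ + α·Naₒ)/(Kᵢ + α·Naᵢ)].
e^(Vm/26.6) = e^(-59.2/26.6) = 0.10801
So 0.10801·(Kᵢ + α·Naᵢ) = Kₒ + α·Naₒ → α = (0.10801·155.0 − 8.47) / (105.0 − 0.10801·24.1)
α = (16.74 − 8.47) / (105.0 − 2.603) = 8.271/102.4 = 0.08077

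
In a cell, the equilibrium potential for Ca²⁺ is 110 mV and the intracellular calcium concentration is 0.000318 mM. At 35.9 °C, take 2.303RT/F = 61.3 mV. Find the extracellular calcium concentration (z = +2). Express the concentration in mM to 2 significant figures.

1.2 mM

Nernst: E = (61.3/2) · log₁₀([out]/[in]), so log₁₀([out]/[in]) = 110.0 × 2 / 61.3 = 3.5889.
[out]/[in] = 10^(3.5889) = 3881.
[out] = 3881 × 0.000318 = 1.234 mM.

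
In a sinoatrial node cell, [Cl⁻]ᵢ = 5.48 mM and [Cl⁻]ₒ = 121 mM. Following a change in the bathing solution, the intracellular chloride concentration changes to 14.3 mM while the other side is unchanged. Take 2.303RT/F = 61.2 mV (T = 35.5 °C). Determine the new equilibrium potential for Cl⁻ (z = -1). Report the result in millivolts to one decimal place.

After the shift: [Cl⁻]_out = 121, [Cl⁻]_in = 14.3 mM.
E_new = (61.2/-1)·log₁₀(121/14.3) = -61.20 · (0.9274) = -56.76 mV

-56.8 mV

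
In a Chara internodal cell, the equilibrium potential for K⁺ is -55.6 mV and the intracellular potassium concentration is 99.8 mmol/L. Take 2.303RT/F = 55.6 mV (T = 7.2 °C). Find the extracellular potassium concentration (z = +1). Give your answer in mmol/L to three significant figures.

9.98 mmol/L

Nernst: E = (55.6/1) · log₁₀([out]/[in]), so log₁₀([out]/[in]) = -55.6 × 1 / 55.6 = -1.0000.
[out]/[in] = 10^(-1.0000) = 0.1.
[out] = 0.1 × 99.8 = 9.98 mmol/L.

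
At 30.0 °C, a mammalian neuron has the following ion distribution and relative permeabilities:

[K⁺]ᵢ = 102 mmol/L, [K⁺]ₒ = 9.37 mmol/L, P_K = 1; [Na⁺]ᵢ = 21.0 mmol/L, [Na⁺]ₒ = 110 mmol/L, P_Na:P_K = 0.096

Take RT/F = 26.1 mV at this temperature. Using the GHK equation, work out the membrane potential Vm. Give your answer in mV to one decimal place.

-43.1 mV

Vm = 26.1 · ln[(Σ P·[cation]ₒ + Σ P·[anion]ᵢ) / (Σ P·[cation]ᵢ + Σ P·[anion]ₒ)]
Numerator = 1×9.37 + 0.096×110 = 19.93
Denominator = 1×102 + 0.096×21.0 = 104
Vm = 26.1 · ln(0.19161) = 26.1 × (-1.6523) = -43.13 mV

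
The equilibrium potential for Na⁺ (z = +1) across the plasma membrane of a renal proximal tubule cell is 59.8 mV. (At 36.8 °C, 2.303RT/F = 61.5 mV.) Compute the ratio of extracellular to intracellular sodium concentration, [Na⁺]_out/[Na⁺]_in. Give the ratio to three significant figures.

log₁₀([out]/[in]) = E·z/(61.5) = 59.8 × 1 / 61.5 = 0.9724
[out]/[in] = 10^(0.9724) = 9.383

9.38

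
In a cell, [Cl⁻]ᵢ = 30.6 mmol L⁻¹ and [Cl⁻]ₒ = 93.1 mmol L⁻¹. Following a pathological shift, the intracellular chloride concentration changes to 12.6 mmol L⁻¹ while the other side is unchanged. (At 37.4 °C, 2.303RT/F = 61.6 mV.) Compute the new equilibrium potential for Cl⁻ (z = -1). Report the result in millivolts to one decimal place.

After the shift: [Cl⁻]_out = 93.1, [Cl⁻]_in = 12.6 mmol L⁻¹.
E_new = (61.6/-1)·log₁₀(93.1/12.6) = -61.60 · (0.8686) = -53.50 mV

-53.5 mV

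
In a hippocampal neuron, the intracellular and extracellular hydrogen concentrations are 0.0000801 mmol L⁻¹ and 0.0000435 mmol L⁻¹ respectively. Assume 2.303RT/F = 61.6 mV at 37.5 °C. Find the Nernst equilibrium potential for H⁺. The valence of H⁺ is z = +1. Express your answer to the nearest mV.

E = (61.6/z) · log₁₀([H⁺]_out/[H⁺]_in) with z = +1.
= (61.6/1) · log₁₀(0.0000435/0.0000801) = 61.60 · log₁₀(0.5431)
= 61.60 · (-0.2651) = -16.33 mV

-16 mV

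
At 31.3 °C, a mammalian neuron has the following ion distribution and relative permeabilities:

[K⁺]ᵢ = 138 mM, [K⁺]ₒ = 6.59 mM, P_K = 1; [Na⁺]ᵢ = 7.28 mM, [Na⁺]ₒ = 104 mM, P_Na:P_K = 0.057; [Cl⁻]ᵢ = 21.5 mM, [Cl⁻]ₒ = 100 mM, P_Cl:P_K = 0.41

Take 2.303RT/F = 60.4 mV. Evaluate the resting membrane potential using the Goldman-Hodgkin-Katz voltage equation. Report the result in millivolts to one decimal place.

Vm = 60.4 · log₁₀[(Σ P·[cation]ₒ + Σ P·[anion]ᵢ) / (Σ P·[cation]ᵢ + Σ P·[anion]ₒ)]
Numerator = 1×6.59 + 0.057×104 + 0.41×21.5 = 21.33
Denominator = 1×138 + 0.057×7.28 + 0.41×100 = 179.4
Vm = 60.4 · log₁₀(0.1189) = 60.4 × (-0.9248) = -55.86 mV

-55.9 mV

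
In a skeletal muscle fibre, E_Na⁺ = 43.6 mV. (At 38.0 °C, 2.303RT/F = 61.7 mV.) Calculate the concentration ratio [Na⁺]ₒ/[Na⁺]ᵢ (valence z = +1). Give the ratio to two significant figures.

5.1

log₁₀([out]/[in]) = E·z/(61.7) = 43.6 × 1 / 61.7 = 0.7066
[out]/[in] = 10^(0.7066) = 5.089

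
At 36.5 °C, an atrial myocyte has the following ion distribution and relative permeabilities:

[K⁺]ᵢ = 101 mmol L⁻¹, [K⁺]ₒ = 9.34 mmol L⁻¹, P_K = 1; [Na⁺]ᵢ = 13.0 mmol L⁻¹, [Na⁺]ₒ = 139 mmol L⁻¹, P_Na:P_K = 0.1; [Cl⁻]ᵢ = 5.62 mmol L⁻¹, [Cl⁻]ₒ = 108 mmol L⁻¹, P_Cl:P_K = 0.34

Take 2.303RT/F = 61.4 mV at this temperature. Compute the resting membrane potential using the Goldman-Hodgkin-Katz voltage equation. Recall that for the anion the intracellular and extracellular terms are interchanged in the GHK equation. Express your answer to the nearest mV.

Vm = 61.4 · log₁₀[(Σ P·[cation]ₒ + Σ P·[anion]ᵢ) / (Σ P·[cation]ᵢ + Σ P·[anion]ₒ)]
Numerator = 1×9.34 + 0.1×139 + 0.34×5.62 = 25.15
Denominator = 1×101 + 0.1×13.0 + 0.34×108 = 139
Vm = 61.4 · log₁₀(0.18091) = 61.4 × (-0.7425) = -45.59 mV

-46 mV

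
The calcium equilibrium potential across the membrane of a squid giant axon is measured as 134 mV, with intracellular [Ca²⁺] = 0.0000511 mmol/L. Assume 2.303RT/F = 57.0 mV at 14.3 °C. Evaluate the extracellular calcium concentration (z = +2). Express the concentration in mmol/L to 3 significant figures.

2.57 mmol/L

Nernst: E = (57.0/2) · log₁₀([out]/[in]), so log₁₀([out]/[in]) = 134.0 × 2 / 57.0 = 4.7018.
[out]/[in] = 10^(4.7018) = 5.032e+04.
[out] = 5.032e+04 × 0.0000511 = 2.571 mmol/L.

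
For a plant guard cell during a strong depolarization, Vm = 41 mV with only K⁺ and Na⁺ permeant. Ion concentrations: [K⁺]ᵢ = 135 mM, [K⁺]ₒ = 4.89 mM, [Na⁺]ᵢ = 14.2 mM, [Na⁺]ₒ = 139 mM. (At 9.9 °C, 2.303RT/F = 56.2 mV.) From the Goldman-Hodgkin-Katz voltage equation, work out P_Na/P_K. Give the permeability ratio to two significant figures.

11

Let α = P_Na/P_K. GHK: Vm = 56.2·log₁₀[(Kₒ + α·Naₒ)/(Kᵢ + α·Naᵢ)].
10^(Vm/56.2) = 10^(41.0/56.2) = 5.3646
So 5.3646·(Kᵢ + α·Naᵢ) = Kₒ + α·Naₒ → α = (5.3646·135.0 − 4.89) / (139.0 − 5.3646·14.2)
α = (724.2 − 4.89) / (139.0 − 76.18) = 719.3/62.82 = 11.45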